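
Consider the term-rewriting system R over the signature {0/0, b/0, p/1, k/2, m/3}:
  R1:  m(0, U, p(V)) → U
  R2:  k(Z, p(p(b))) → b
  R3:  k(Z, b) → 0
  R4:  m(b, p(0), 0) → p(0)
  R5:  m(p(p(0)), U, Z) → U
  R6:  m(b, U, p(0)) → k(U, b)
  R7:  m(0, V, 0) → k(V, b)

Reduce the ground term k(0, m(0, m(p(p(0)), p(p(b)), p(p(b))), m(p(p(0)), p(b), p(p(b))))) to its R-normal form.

1. k(0, m(0, m(p(p(0)), p(p(b)), p(p(b))), m(p(p(0)), p(b), p(p(b)))))  →  k(0, m(0, p(p(b)), m(p(p(0)), p(b), p(p(b)))))   [R5 at 2.2]
2. k(0, m(0, p(p(b)), m(p(p(0)), p(b), p(p(b)))))  →  k(0, m(0, p(p(b)), p(b)))   [R5 at 2.3]
3. k(0, m(0, p(p(b)), p(b)))  →  k(0, p(p(b)))   [R1 at 2]
4. k(0, p(p(b)))  →  b   [R2 at ε]

b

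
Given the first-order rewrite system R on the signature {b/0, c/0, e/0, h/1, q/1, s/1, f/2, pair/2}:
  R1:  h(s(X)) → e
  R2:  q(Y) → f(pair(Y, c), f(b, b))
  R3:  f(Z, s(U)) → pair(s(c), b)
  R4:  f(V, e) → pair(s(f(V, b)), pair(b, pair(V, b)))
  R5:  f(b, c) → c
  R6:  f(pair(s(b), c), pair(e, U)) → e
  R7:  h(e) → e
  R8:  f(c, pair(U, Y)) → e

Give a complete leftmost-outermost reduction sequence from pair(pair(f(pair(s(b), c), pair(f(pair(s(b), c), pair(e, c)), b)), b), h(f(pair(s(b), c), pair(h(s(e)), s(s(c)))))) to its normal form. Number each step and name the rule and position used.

1. pair(pair(f(pair(s(b), c), pair(f(pair(s(b), c), pair(e, c)), b)), b), h(f(pair(s(b), c), pair(h(s(e)), s(s(c))))))  →  pair(pair(f(pair(s(b), c), pair(e, b)), b), h(f(pair(s(b), c), pair(h(s(e)), s(s(c))))))   [R6 at 1.1.2.1]
2. pair(pair(f(pair(s(b), c), pair(e, b)), b), h(f(pair(s(b), c), pair(h(s(e)), s(s(c))))))  →  pair(pair(e, b), h(f(pair(s(b), c), pair(h(s(e)), s(s(c))))))   [R6 at 1.1]
3. pair(pair(e, b), h(f(pair(s(b), c), pair(h(s(e)), s(s(c))))))  →  pair(pair(e, b), h(f(pair(s(b), c), pair(e, s(s(c))))))   [R1 at 2.1.2.1]
4. pair(pair(e, b), h(f(pair(s(b), c), pair(e, s(s(c))))))  →  pair(pair(e, b), h(e))   [R6 at 2.1]
5. pair(pair(e, b), h(e))  →  pair(pair(e, b), e)   [R7 at 2]

pair(pair(e, b), e)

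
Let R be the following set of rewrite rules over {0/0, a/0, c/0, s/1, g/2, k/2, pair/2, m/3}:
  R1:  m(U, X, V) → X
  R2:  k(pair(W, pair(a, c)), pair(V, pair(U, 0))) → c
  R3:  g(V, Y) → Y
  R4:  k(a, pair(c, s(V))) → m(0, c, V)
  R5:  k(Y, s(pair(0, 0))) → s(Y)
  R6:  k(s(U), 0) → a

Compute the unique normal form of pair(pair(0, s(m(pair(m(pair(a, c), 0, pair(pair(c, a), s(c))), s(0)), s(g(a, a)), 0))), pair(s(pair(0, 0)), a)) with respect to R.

1. pair(pair(0, s(m(pair(m(pair(a, c), 0, pair(pair(c, a), s(c))), s(0)), s(g(a, a)), 0))), pair(s(pair(0, 0)), a))  →  pair(pair(0, s(s(g(a, a)))), pair(s(pair(0, 0)), a))   [R1 at 1.2.1]
2. pair(pair(0, s(s(g(a, a)))), pair(s(pair(0, 0)), a))  →  pair(pair(0, s(s(a))), pair(s(pair(0, 0)), a))   [R3 at 1.2.1.1]

pair(pair(0, s(s(a))), pair(s(pair(0, 0)), a))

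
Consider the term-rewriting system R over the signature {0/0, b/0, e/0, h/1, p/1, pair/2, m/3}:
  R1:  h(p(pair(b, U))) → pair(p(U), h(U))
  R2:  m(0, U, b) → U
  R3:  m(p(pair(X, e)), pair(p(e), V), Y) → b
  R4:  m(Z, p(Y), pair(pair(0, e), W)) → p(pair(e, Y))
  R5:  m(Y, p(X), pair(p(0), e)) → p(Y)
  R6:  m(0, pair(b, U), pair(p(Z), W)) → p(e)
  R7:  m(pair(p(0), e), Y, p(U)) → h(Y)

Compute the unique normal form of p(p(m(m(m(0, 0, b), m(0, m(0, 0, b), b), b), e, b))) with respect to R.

1. p(p(m(m(m(0, 0, b), m(0, m(0, 0, b), b), b), e, b)))  →  p(p(m(m(0, m(0, m(0, 0, b), b), b), e, b)))   [R2 at 1.1.1.1]
2. p(p(m(m(0, m(0, m(0, 0, b), b), b), e, b)))  →  p(p(m(m(0, m(0, 0, b), b), e, b)))   [R2 at 1.1.1]
3. p(p(m(m(0, m(0, 0, b), b), e, b)))  →  p(p(m(m(0, 0, b), e, b)))   [R2 at 1.1.1]
4. p(p(m(m(0, 0, b), e, b)))  →  p(p(m(0, e, b)))   [R2 at 1.1.1]
5. p(p(m(0, e, b)))  →  p(p(e))   [R2 at 1.1]

p(p(e))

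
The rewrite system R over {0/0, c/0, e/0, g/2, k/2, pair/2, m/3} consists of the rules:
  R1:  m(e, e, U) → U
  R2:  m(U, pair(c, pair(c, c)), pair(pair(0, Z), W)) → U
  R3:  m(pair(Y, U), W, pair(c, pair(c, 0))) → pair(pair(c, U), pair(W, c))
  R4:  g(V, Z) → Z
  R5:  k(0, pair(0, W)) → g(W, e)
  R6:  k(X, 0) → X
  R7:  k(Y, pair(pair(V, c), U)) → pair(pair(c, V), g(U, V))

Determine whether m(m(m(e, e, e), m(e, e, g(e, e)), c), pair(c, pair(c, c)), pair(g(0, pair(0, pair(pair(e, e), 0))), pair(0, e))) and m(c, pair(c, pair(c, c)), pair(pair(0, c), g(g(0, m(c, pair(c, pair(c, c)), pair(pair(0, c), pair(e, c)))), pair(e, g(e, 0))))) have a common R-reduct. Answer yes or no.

Reduce t₁ = m(m(m(e, e, e), m(e, e, g(e, e)), c), pair(c, pair(c, c)), pair(g(0, pair(0, pair(pair(e, e), 0))), pair(0, e))):
1. m(m(m(e, e, e), m(e, e, g(e, e)), c), pair(c, pair(c, c)), pair(g(0, pair(0, pair(pair(e, e), 0))), pair(0, e)))  →  m(m(e, m(e, e, g(e, e)), c), pair(c, pair(c, c)), pair(g(0, pair(0, pair(pair(e, e), 0))), pair(0, e)))   [R1 at 1.1]
2. m(m(e, m(e, e, g(e, e)), c), pair(c, pair(c, c)), pair(g(0, pair(0, pair(pair(e, e), 0))), pair(0, e)))  →  m(m(e, g(e, e), c), pair(c, pair(c, c)), pair(g(0, pair(0, pair(pair(e, e), 0))), pair(0, e)))   [R1 at 1.2]
3. m(m(e, g(e, e), c), pair(c, pair(c, c)), pair(g(0, pair(0, pair(pair(e, e), 0))), pair(0, e)))  →  m(m(e, e, c), pair(c, pair(c, c)), pair(g(0, pair(0, pair(pair(e, e), 0))), pair(0, e)))   [R4 at 1.2]
4. m(m(e, e, c), pair(c, pair(c, c)), pair(g(0, pair(0, pair(pair(e, e), 0))), pair(0, e)))  →  m(c, pair(c, pair(c, c)), pair(g(0, pair(0, pair(pair(e, e), 0))), pair(0, e)))   [R1 at 1]
5. m(c, pair(c, pair(c, c)), pair(g(0, pair(0, pair(pair(e, e), 0))), pair(0, e)))  →  m(c, pair(c, pair(c, c)), pair(pair(0, pair(pair(e, e), 0)), pair(0, e)))   [R4 at 3.1]
6. m(c, pair(c, pair(c, c)), pair(pair(0, pair(pair(e, e), 0)), pair(0, e)))  →  c   [R2 at ε]

Reduce t₂ = m(c, pair(c, pair(c, c)), pair(pair(0, c), g(g(0, m(c, pair(c, pair(c, c)), pair(pair(0, c), pair(e, c)))), pair(e, g(e, 0))))):
1. m(c, pair(c, pair(c, c)), pair(pair(0, c), g(g(0, m(c, pair(c, pair(c, c)), pair(pair(0, c), pair(e, c)))), pair(e, g(e, 0)))))  →  c   [R2 at ε]

yes — NF(t₁) = c, NF(t₂) = c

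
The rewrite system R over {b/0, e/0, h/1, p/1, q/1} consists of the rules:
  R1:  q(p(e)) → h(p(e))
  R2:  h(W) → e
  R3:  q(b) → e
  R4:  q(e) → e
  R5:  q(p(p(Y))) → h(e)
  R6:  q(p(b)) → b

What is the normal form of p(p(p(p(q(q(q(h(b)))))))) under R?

1. p(p(p(p(q(q(q(h(b))))))))  →  p(p(p(p(q(q(q(e)))))))   [R2 at 1.1.1.1.1.1.1]
2. p(p(p(p(q(q(q(e)))))))  →  p(p(p(p(q(q(e))))))   [R4 at 1.1.1.1.1.1]
3. p(p(p(p(q(q(e))))))  →  p(p(p(p(q(e)))))   [R4 at 1.1.1.1.1]
4. p(p(p(p(q(e)))))  →  p(p(p(p(e))))   [R4 at 1.1.1.1]

p(p(p(p(e))))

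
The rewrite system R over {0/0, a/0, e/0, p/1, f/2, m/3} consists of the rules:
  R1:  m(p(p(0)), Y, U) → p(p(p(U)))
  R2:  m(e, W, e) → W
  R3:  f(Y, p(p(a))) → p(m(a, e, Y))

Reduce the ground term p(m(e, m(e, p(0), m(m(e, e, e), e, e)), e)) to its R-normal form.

p(p(0))

1. p(m(e, m(e, p(0), m(m(e, e, e), e, e)), e))  →  p(m(e, p(0), m(m(e, e, e), e, e)))   [R2 at 1]
2. p(m(e, p(0), m(m(e, e, e), e, e)))  →  p(m(e, p(0), m(e, e, e)))   [R2 at 1.3.1]
3. p(m(e, p(0), m(e, e, e)))  →  p(m(e, p(0), e))   [R2 at 1.3]
4. p(m(e, p(0), e))  →  p(p(0))   [R2 at 1]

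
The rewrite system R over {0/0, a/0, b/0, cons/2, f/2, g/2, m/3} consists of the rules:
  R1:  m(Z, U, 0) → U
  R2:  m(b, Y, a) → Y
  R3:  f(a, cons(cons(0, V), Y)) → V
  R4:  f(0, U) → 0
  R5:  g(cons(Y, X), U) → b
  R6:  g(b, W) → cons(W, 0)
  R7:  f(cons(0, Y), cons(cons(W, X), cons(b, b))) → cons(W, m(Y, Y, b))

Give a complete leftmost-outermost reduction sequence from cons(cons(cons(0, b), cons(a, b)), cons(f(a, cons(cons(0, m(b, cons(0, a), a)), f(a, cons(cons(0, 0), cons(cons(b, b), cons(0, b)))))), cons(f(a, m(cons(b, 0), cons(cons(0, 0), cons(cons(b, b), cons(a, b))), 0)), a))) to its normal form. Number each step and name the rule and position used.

cons(cons(cons(0, b), cons(a, b)), cons(cons(0, a), cons(0, a)))

1. cons(cons(cons(0, b), cons(a, b)), cons(f(a, cons(cons(0, m(b, cons(0, a), a)), f(a, cons(cons(0, 0), cons(cons(b, b), cons(0, b)))))), cons(f(a, m(cons(b, 0), cons(cons(0, 0), cons(cons(b, b), cons(a, b))), 0)), a)))  →  cons(cons(cons(0, b), cons(a, b)), cons(m(b, cons(0, a), a), cons(f(a, m(cons(b, 0), cons(cons(0, 0), cons(cons(b, b), cons(a, b))), 0)), a)))   [R3 at 2.1]
2. cons(cons(cons(0, b), cons(a, b)), cons(m(b, cons(0, a), a), cons(f(a, m(cons(b, 0), cons(cons(0, 0), cons(cons(b, b), cons(a, b))), 0)), a)))  →  cons(cons(cons(0, b), cons(a, b)), cons(cons(0, a), cons(f(a, m(cons(b, 0), cons(cons(0, 0), cons(cons(b, b), cons(a, b))), 0)), a)))   [R2 at 2.1]
3. cons(cons(cons(0, b), cons(a, b)), cons(cons(0, a), cons(f(a, m(cons(b, 0), cons(cons(0, 0), cons(cons(b, b), cons(a, b))), 0)), a)))  →  cons(cons(cons(0, b), cons(a, b)), cons(cons(0, a), cons(f(a, cons(cons(0, 0), cons(cons(b, b), cons(a, b)))), a)))   [R1 at 2.2.1.2]
4. cons(cons(cons(0, b), cons(a, b)), cons(cons(0, a), cons(f(a, cons(cons(0, 0), cons(cons(b, b), cons(a, b)))), a)))  →  cons(cons(cons(0, b), cons(a, b)), cons(cons(0, a), cons(0, a)))   [R3 at 2.2.1]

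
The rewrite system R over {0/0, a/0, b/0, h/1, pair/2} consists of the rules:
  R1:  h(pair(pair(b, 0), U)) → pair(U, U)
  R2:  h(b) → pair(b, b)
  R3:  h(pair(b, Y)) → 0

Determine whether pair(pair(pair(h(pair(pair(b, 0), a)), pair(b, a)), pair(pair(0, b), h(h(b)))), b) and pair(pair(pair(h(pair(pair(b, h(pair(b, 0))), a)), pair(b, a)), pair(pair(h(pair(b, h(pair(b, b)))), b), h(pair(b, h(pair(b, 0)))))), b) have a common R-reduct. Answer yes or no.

yes — NF(t₁) = pair(pair(pair(pair(a, a), pair(b, a)), pair(pair(0, b), 0)), b), NF(t₂) = pair(pair(pair(pair(a, a), pair(b, a)), pair(pair(0, b), 0)), b)

Reduce t₁ = pair(pair(pair(h(pair(pair(b, 0), a)), pair(b, a)), pair(pair(0, b), h(h(b)))), b):
1. pair(pair(pair(h(pair(pair(b, 0), a)), pair(b, a)), pair(pair(0, b), h(h(b)))), b)  →  pair(pair(pair(pair(a, a), pair(b, a)), pair(pair(0, b), h(h(b)))), b)   [R1 at 1.1.1]
2. pair(pair(pair(pair(a, a), pair(b, a)), pair(pair(0, b), h(h(b)))), b)  →  pair(pair(pair(pair(a, a), pair(b, a)), pair(pair(0, b), h(pair(b, b)))), b)   [R2 at 1.2.2.1]
3. pair(pair(pair(pair(a, a), pair(b, a)), pair(pair(0, b), h(pair(b, b)))), b)  →  pair(pair(pair(pair(a, a), pair(b, a)), pair(pair(0, b), 0)), b)   [R3 at 1.2.2]

Reduce t₂ = pair(pair(pair(h(pair(pair(b, h(pair(b, 0))), a)), pair(b, a)), pair(pair(h(pair(b, h(pair(b, b)))), b), h(pair(b, h(pair(b, 0)))))), b):
1. pair(pair(pair(h(pair(pair(b, h(pair(b, 0))), a)), pair(b, a)), pair(pair(h(pair(b, h(pair(b, b)))), b), h(pair(b, h(pair(b, 0)))))), b)  →  pair(pair(pair(h(pair(pair(b, 0), a)), pair(b, a)), pair(pair(h(pair(b, h(pair(b, b)))), b), h(pair(b, h(pair(b, 0)))))), b)   [R3 at 1.1.1.1.1.2]
2. pair(pair(pair(h(pair(pair(b, 0), a)), pair(b, a)), pair(pair(h(pair(b, h(pair(b, b)))), b), h(pair(b, h(pair(b, 0)))))), b)  →  pair(pair(pair(pair(a, a), pair(b, a)), pair(pair(h(pair(b, h(pair(b, b)))), b), h(pair(b, h(pair(b, 0)))))), b)   [R1 at 1.1.1]
3. pair(pair(pair(pair(a, a), pair(b, a)), pair(pair(h(pair(b, h(pair(b, b)))), b), h(pair(b, h(pair(b, 0)))))), b)  →  pair(pair(pair(pair(a, a), pair(b, a)), pair(pair(0, b), h(pair(b, h(pair(b, 0)))))), b)   [R3 at 1.2.1.1]
4. pair(pair(pair(pair(a, a), pair(b, a)), pair(pair(0, b), h(pair(b, h(pair(b, 0)))))), b)  →  pair(pair(pair(pair(a, a), pair(b, a)), pair(pair(0, b), 0)), b)   [R3 at 1.2.2]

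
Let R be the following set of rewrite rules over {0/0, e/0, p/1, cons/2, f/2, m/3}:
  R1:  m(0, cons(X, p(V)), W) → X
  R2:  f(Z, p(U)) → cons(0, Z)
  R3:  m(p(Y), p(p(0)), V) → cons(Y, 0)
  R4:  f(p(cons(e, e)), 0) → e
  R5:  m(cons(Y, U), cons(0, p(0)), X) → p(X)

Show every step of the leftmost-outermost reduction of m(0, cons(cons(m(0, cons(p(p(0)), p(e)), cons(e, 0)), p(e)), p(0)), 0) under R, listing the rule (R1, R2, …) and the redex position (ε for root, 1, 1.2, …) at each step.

1. m(0, cons(cons(m(0, cons(p(p(0)), p(e)), cons(e, 0)), p(e)), p(0)), 0)  →  cons(m(0, cons(p(p(0)), p(e)), cons(e, 0)), p(e))   [R1 at ε]
2. cons(m(0, cons(p(p(0)), p(e)), cons(e, 0)), p(e))  →  cons(p(p(0)), p(e))   [R1 at 1]

cons(p(p(0)), p(e))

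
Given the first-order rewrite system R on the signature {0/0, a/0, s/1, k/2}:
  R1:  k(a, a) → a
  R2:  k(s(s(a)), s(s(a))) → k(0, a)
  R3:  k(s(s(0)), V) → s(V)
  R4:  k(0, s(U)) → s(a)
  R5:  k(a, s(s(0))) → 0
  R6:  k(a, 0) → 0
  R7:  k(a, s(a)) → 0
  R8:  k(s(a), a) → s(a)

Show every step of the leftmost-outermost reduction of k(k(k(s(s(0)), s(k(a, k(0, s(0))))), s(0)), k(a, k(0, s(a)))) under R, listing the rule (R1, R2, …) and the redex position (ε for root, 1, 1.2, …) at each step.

1. k(k(k(s(s(0)), s(k(a, k(0, s(0))))), s(0)), k(a, k(0, s(a))))  →  k(k(s(s(k(a, k(0, s(0))))), s(0)), k(a, k(0, s(a))))   [R3 at 1.1]
2. k(k(s(s(k(a, k(0, s(0))))), s(0)), k(a, k(0, s(a))))  →  k(k(s(s(k(a, s(a)))), s(0)), k(a, k(0, s(a))))   [R4 at 1.1.1.1.2]
3. k(k(s(s(k(a, s(a)))), s(0)), k(a, k(0, s(a))))  →  k(k(s(s(0)), s(0)), k(a, k(0, s(a))))   [R7 at 1.1.1.1]
4. k(k(s(s(0)), s(0)), k(a, k(0, s(a))))  →  k(s(s(0)), k(a, k(0, s(a))))   [R3 at 1]
5. k(s(s(0)), k(a, k(0, s(a))))  →  s(k(a, k(0, s(a))))   [R3 at ε]
6. s(k(a, k(0, s(a))))  →  s(k(a, s(a)))   [R4 at 1.2]
7. s(k(a, s(a)))  →  s(0)   [R7 at 1]

s(0)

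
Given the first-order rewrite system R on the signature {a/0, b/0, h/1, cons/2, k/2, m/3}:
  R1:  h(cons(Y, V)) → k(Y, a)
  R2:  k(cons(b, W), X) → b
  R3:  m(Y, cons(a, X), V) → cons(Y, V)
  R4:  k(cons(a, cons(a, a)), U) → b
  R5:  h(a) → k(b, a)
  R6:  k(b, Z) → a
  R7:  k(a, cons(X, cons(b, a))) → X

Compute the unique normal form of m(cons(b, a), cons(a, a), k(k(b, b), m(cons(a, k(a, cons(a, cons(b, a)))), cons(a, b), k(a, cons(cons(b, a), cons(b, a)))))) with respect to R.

cons(cons(b, a), cons(a, a))

1. m(cons(b, a), cons(a, a), k(k(b, b), m(cons(a, k(a, cons(a, cons(b, a)))), cons(a, b), k(a, cons(cons(b, a), cons(b, a))))))  →  cons(cons(b, a), k(k(b, b), m(cons(a, k(a, cons(a, cons(b, a)))), cons(a, b), k(a, cons(cons(b, a), cons(b, a))))))   [R3 at ε]
2. cons(cons(b, a), k(k(b, b), m(cons(a, k(a, cons(a, cons(b, a)))), cons(a, b), k(a, cons(cons(b, a), cons(b, a))))))  →  cons(cons(b, a), k(a, m(cons(a, k(a, cons(a, cons(b, a)))), cons(a, b), k(a, cons(cons(b, a), cons(b, a))))))   [R6 at 2.1]
3. cons(cons(b, a), k(a, m(cons(a, k(a, cons(a, cons(b, a)))), cons(a, b), k(a, cons(cons(b, a), cons(b, a))))))  →  cons(cons(b, a), k(a, cons(cons(a, k(a, cons(a, cons(b, a)))), k(a, cons(cons(b, a), cons(b, a))))))   [R3 at 2.2]
4. cons(cons(b, a), k(a, cons(cons(a, k(a, cons(a, cons(b, a)))), k(a, cons(cons(b, a), cons(b, a))))))  →  cons(cons(b, a), k(a, cons(cons(a, a), k(a, cons(cons(b, a), cons(b, a))))))   [R7 at 2.2.1.2]
5. cons(cons(b, a), k(a, cons(cons(a, a), k(a, cons(cons(b, a), cons(b, a))))))  →  cons(cons(b, a), k(a, cons(cons(a, a), cons(b, a))))   [R7 at 2.2.2]
6. cons(cons(b, a), k(a, cons(cons(a, a), cons(b, a))))  →  cons(cons(b, a), cons(a, a))   [R7 at 2]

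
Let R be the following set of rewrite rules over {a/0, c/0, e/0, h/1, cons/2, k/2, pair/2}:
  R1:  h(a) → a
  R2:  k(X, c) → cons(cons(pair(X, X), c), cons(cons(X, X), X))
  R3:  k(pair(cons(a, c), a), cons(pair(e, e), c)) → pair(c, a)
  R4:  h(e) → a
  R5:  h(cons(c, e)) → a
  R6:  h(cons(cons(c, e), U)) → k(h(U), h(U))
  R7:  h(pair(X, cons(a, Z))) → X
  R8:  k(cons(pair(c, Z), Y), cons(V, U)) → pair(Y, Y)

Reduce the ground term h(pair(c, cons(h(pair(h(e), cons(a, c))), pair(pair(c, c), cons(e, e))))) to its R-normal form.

c

1. h(pair(c, cons(h(pair(h(e), cons(a, c))), pair(pair(c, c), cons(e, e)))))  →  h(pair(c, cons(h(e), pair(pair(c, c), cons(e, e)))))   [R7 at 1.2.1]
2. h(pair(c, cons(h(e), pair(pair(c, c), cons(e, e)))))  →  h(pair(c, cons(a, pair(pair(c, c), cons(e, e)))))   [R4 at 1.2.1]
3. h(pair(c, cons(a, pair(pair(c, c), cons(e, e)))))  →  c   [R7 at ε]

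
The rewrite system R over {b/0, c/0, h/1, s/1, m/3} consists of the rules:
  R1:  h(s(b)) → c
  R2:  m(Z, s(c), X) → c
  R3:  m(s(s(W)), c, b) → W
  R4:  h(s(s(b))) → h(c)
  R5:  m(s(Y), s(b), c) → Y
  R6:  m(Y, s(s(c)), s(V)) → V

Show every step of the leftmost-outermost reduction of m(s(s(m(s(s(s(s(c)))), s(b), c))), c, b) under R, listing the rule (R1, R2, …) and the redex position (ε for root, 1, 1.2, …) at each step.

1. m(s(s(m(s(s(s(s(c)))), s(b), c))), c, b)  →  m(s(s(s(s(c)))), s(b), c)   [R3 at ε]
2. m(s(s(s(s(c)))), s(b), c)  →  s(s(s(c)))   [R5 at ε]

s(s(s(c)))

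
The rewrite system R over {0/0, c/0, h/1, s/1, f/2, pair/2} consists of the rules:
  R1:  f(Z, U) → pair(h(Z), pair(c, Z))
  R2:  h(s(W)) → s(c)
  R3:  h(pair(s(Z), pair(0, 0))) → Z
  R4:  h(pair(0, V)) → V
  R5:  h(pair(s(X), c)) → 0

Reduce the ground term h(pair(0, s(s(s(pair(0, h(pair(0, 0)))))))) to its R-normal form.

1. h(pair(0, s(s(s(pair(0, h(pair(0, 0))))))))  →  s(s(s(pair(0, h(pair(0, 0))))))   [R4 at ε]
2. s(s(s(pair(0, h(pair(0, 0))))))  →  s(s(s(pair(0, 0))))   [R4 at 1.1.1.2]

s(s(s(pair(0, 0))))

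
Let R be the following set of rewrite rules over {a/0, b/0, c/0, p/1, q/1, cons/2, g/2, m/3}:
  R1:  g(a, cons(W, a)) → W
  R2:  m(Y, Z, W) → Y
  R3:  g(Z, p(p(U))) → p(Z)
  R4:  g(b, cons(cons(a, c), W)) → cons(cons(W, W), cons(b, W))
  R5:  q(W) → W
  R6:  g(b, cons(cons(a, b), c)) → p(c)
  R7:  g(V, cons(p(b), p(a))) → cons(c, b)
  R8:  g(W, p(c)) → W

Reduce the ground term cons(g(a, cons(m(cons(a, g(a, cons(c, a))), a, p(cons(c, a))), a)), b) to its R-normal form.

1. cons(g(a, cons(m(cons(a, g(a, cons(c, a))), a, p(cons(c, a))), a)), b)  →  cons(m(cons(a, g(a, cons(c, a))), a, p(cons(c, a))), b)   [R1 at 1]
2. cons(m(cons(a, g(a, cons(c, a))), a, p(cons(c, a))), b)  →  cons(cons(a, g(a, cons(c, a))), b)   [R2 at 1]
3. cons(cons(a, g(a, cons(c, a))), b)  →  cons(cons(a, c), b)   [R1 at 1.2]

cons(cons(a, c), b)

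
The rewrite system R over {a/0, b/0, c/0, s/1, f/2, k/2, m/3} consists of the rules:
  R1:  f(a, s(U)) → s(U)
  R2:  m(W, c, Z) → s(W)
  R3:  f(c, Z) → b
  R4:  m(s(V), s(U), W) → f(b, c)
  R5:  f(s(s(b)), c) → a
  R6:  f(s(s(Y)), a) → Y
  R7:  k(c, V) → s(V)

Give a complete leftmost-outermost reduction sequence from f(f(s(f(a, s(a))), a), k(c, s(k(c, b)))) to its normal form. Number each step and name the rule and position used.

1. f(f(s(f(a, s(a))), a), k(c, s(k(c, b))))  →  f(f(s(s(a)), a), k(c, s(k(c, b))))   [R1 at 1.1.1]
2. f(f(s(s(a)), a), k(c, s(k(c, b))))  →  f(a, k(c, s(k(c, b))))   [R6 at 1]
3. f(a, k(c, s(k(c, b))))  →  f(a, s(s(k(c, b))))   [R7 at 2]
4. f(a, s(s(k(c, b))))  →  s(s(k(c, b)))   [R1 at ε]
5. s(s(k(c, b)))  →  s(s(s(b)))   [R7 at 1.1]

s(s(s(b)))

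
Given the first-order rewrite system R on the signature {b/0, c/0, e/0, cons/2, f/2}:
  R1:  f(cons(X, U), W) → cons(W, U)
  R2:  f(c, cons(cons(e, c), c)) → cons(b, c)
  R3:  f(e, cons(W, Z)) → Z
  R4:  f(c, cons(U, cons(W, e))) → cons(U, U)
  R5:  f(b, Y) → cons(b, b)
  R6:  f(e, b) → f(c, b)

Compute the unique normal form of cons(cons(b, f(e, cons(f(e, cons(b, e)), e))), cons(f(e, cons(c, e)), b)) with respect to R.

cons(cons(b, e), cons(e, b))

1. cons(cons(b, f(e, cons(f(e, cons(b, e)), e))), cons(f(e, cons(c, e)), b))  →  cons(cons(b, e), cons(f(e, cons(c, e)), b))   [R3 at 1.2]
2. cons(cons(b, e), cons(f(e, cons(c, e)), b))  →  cons(cons(b, e), cons(e, b))   [R3 at 2.1]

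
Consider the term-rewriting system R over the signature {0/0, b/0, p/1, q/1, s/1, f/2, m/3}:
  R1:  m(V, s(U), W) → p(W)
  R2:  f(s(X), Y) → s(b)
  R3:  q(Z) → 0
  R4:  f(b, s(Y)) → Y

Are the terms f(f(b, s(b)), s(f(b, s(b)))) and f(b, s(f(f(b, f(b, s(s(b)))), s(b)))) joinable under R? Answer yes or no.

yes — NF(t₁) = b, NF(t₂) = b

Reduce t₁ = f(f(b, s(b)), s(f(b, s(b)))):
1. f(f(b, s(b)), s(f(b, s(b))))  →  f(b, s(f(b, s(b))))   [R4 at 1]
2. f(b, s(f(b, s(b))))  →  f(b, s(b))   [R4 at ε]
3. f(b, s(b))  →  b   [R4 at ε]

Reduce t₂ = f(b, s(f(f(b, f(b, s(s(b)))), s(b)))):
1. f(b, s(f(f(b, f(b, s(s(b)))), s(b))))  →  f(f(b, f(b, s(s(b)))), s(b))   [R4 at ε]
2. f(f(b, f(b, s(s(b)))), s(b))  →  f(f(b, s(b)), s(b))   [R4 at 1.2]
3. f(f(b, s(b)), s(b))  →  f(b, s(b))   [R4 at 1]
4. f(b, s(b))  →  b   [R4 at ε]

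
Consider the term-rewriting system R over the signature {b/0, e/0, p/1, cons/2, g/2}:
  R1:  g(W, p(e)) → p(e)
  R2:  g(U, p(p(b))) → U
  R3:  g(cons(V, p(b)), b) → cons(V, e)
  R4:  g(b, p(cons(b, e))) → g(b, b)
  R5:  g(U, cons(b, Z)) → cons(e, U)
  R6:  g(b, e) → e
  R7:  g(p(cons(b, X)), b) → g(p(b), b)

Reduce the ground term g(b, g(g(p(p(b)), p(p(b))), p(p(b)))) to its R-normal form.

1. g(b, g(g(p(p(b)), p(p(b))), p(p(b))))  →  g(b, g(p(p(b)), p(p(b))))   [R2 at 2]
2. g(b, g(p(p(b)), p(p(b))))  →  g(b, p(p(b)))   [R2 at 2]
3. g(b, p(p(b)))  →  b   [R2 at ε]

b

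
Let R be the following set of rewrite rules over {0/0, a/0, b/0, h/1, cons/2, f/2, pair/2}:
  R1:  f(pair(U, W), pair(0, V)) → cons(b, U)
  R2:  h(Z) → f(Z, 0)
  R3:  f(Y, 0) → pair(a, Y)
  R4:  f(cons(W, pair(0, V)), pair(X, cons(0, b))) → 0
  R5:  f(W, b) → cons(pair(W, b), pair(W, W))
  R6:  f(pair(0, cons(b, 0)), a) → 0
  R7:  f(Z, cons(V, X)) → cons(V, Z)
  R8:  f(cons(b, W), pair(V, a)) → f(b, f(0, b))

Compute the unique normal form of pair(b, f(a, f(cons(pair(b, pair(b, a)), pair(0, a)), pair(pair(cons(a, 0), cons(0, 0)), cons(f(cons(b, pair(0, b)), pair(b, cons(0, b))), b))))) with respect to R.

1. pair(b, f(a, f(cons(pair(b, pair(b, a)), pair(0, a)), pair(pair(cons(a, 0), cons(0, 0)), cons(f(cons(b, pair(0, b)), pair(b, cons(0, b))), b)))))  →  pair(b, f(a, f(cons(pair(b, pair(b, a)), pair(0, a)), pair(pair(cons(a, 0), cons(0, 0)), cons(0, b)))))   [R4 at 2.2.2.2.1]
2. pair(b, f(a, f(cons(pair(b, pair(b, a)), pair(0, a)), pair(pair(cons(a, 0), cons(0, 0)), cons(0, b)))))  →  pair(b, f(a, 0))   [R4 at 2.2]
3. pair(b, f(a, 0))  →  pair(b, pair(a, a))   [R3 at 2]

pair(b, pair(a, a))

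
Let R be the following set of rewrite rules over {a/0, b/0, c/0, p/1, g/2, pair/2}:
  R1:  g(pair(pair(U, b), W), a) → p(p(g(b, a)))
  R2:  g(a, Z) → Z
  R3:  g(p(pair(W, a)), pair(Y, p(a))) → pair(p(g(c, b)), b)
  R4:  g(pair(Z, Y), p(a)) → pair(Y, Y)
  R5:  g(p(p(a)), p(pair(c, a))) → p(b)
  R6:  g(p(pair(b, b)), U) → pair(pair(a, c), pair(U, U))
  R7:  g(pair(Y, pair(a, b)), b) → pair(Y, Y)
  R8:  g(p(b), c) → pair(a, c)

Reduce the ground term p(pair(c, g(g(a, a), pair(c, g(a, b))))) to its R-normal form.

p(pair(c, pair(c, b)))

1. p(pair(c, g(g(a, a), pair(c, g(a, b)))))  →  p(pair(c, g(a, pair(c, g(a, b)))))   [R2 at 1.2.1]
2. p(pair(c, g(a, pair(c, g(a, b)))))  →  p(pair(c, pair(c, g(a, b))))   [R2 at 1.2]
3. p(pair(c, pair(c, g(a, b))))  →  p(pair(c, pair(c, b)))   [R2 at 1.2.2]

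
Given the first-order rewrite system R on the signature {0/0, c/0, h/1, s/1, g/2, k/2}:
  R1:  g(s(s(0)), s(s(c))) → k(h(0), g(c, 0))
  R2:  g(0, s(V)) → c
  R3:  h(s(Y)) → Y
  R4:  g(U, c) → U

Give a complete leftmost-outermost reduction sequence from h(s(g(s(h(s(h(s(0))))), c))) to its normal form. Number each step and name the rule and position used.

1. h(s(g(s(h(s(h(s(0))))), c)))  →  g(s(h(s(h(s(0))))), c)   [R3 at ε]
2. g(s(h(s(h(s(0))))), c)  →  s(h(s(h(s(0)))))   [R4 at ε]
3. s(h(s(h(s(0)))))  →  s(h(s(0)))   [R3 at 1]
4. s(h(s(0)))  →  s(0)   [R3 at 1]

s(0)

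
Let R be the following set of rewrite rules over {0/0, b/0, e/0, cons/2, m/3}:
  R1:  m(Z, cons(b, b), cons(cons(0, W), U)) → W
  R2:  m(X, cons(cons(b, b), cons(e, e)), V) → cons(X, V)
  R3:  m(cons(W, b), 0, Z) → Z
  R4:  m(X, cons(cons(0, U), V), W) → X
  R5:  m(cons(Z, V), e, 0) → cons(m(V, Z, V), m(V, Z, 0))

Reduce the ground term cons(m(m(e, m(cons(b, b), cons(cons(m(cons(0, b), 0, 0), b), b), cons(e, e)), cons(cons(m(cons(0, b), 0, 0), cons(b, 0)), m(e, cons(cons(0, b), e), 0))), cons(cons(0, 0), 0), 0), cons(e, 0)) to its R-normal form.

1. cons(m(m(e, m(cons(b, b), cons(cons(m(cons(0, b), 0, 0), b), b), cons(e, e)), cons(cons(m(cons(0, b), 0, 0), cons(b, 0)), m(e, cons(cons(0, b), e), 0))), cons(cons(0, 0), 0), 0), cons(e, 0))  →  cons(m(e, m(cons(b, b), cons(cons(m(cons(0, b), 0, 0), b), b), cons(e, e)), cons(cons(m(cons(0, b), 0, 0), cons(b, 0)), m(e, cons(cons(0, b), e), 0))), cons(e, 0))   [R4 at 1]
2. cons(m(e, m(cons(b, b), cons(cons(m(cons(0, b), 0, 0), b), b), cons(e, e)), cons(cons(m(cons(0, b), 0, 0), cons(b, 0)), m(e, cons(cons(0, b), e), 0))), cons(e, 0))  →  cons(m(e, m(cons(b, b), cons(cons(0, b), b), cons(e, e)), cons(cons(m(cons(0, b), 0, 0), cons(b, 0)), m(e, cons(cons(0, b), e), 0))), cons(e, 0))   [R3 at 1.2.2.1.1]
3. cons(m(e, m(cons(b, b), cons(cons(0, b), b), cons(e, e)), cons(cons(m(cons(0, b), 0, 0), cons(b, 0)), m(e, cons(cons(0, b), e), 0))), cons(e, 0))  →  cons(m(e, cons(b, b), cons(cons(m(cons(0, b), 0, 0), cons(b, 0)), m(e, cons(cons(0, b), e), 0))), cons(e, 0))   [R4 at 1.2]
4. cons(m(e, cons(b, b), cons(cons(m(cons(0, b), 0, 0), cons(b, 0)), m(e, cons(cons(0, b), e), 0))), cons(e, 0))  →  cons(m(e, cons(b, b), cons(cons(0, cons(b, 0)), m(e, cons(cons(0, b), e), 0))), cons(e, 0))   [R3 at 1.3.1.1]
5. cons(m(e, cons(b, b), cons(cons(0, cons(b, 0)), m(e, cons(cons(0, b), e), 0))), cons(e, 0))  →  cons(cons(b, 0), cons(e, 0))   [R1 at 1]

cons(cons(b, 0), cons(e, 0))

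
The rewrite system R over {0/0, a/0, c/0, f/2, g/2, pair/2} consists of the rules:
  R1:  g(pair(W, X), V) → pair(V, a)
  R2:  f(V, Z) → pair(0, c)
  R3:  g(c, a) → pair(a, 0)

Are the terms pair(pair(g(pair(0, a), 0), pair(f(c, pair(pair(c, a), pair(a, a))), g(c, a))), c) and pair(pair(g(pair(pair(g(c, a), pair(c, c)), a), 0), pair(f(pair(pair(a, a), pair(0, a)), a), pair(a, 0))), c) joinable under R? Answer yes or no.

yes — NF(t₁) = pair(pair(pair(0, a), pair(pair(0, c), pair(a, 0))), c), NF(t₂) = pair(pair(pair(0, a), pair(pair(0, c), pair(a, 0))), c)

Reduce t₁ = pair(pair(g(pair(0, a), 0), pair(f(c, pair(pair(c, a), pair(a, a))), g(c, a))), c):
1. pair(pair(g(pair(0, a), 0), pair(f(c, pair(pair(c, a), pair(a, a))), g(c, a))), c)  →  pair(pair(pair(0, a), pair(f(c, pair(pair(c, a), pair(a, a))), g(c, a))), c)   [R1 at 1.1]
2. pair(pair(pair(0, a), pair(f(c, pair(pair(c, a), pair(a, a))), g(c, a))), c)  →  pair(pair(pair(0, a), pair(pair(0, c), g(c, a))), c)   [R2 at 1.2.1]
3. pair(pair(pair(0, a), pair(pair(0, c), g(c, a))), c)  →  pair(pair(pair(0, a), pair(pair(0, c), pair(a, 0))), c)   [R3 at 1.2.2]

Reduce t₂ = pair(pair(g(pair(pair(g(c, a), pair(c, c)), a), 0), pair(f(pair(pair(a, a), pair(0, a)), a), pair(a, 0))), c):
1. pair(pair(g(pair(pair(g(c, a), pair(c, c)), a), 0), pair(f(pair(pair(a, a), pair(0, a)), a), pair(a, 0))), c)  →  pair(pair(pair(0, a), pair(f(pair(pair(a, a), pair(0, a)), a), pair(a, 0))), c)   [R1 at 1.1]
2. pair(pair(pair(0, a), pair(f(pair(pair(a, a), pair(0, a)), a), pair(a, 0))), c)  →  pair(pair(pair(0, a), pair(pair(0, c), pair(a, 0))), c)   [R2 at 1.2.1]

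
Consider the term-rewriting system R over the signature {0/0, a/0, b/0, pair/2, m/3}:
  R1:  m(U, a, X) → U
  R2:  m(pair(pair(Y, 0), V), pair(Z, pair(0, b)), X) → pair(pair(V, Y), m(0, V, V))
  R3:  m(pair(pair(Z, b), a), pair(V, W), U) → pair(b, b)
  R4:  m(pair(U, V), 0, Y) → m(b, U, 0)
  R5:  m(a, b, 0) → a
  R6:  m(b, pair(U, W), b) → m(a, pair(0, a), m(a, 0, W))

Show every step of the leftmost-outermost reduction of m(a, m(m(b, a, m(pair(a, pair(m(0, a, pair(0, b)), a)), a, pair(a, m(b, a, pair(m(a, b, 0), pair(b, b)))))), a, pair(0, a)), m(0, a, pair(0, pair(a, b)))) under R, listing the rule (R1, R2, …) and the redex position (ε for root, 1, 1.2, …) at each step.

a

1. m(a, m(m(b, a, m(pair(a, pair(m(0, a, pair(0, b)), a)), a, pair(a, m(b, a, pair(m(a, b, 0), pair(b, b)))))), a, pair(0, a)), m(0, a, pair(0, pair(a, b))))  →  m(a, m(b, a, m(pair(a, pair(m(0, a, pair(0, b)), a)), a, pair(a, m(b, a, pair(m(a, b, 0), pair(b, b)))))), m(0, a, pair(0, pair(a, b))))   [R1 at 2]
2. m(a, m(b, a, m(pair(a, pair(m(0, a, pair(0, b)), a)), a, pair(a, m(b, a, pair(m(a, b, 0), pair(b, b)))))), m(0, a, pair(0, pair(a, b))))  →  m(a, b, m(0, a, pair(0, pair(a, b))))   [R1 at 2]
3. m(a, b, m(0, a, pair(0, pair(a, b))))  →  m(a, b, 0)   [R1 at 3]
4. m(a, b, 0)  →  a   [R5 at ε]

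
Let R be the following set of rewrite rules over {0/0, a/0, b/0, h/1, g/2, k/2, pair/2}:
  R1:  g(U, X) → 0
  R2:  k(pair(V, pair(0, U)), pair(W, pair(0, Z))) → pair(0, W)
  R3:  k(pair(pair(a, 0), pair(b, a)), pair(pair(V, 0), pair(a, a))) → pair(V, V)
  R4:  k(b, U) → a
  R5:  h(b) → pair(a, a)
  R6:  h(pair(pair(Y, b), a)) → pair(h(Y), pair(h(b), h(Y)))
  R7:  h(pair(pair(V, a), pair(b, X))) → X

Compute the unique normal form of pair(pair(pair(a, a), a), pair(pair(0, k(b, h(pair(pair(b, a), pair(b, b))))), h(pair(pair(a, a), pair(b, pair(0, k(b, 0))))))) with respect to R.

1. pair(pair(pair(a, a), a), pair(pair(0, k(b, h(pair(pair(b, a), pair(b, b))))), h(pair(pair(a, a), pair(b, pair(0, k(b, 0)))))))  →  pair(pair(pair(a, a), a), pair(pair(0, a), h(pair(pair(a, a), pair(b, pair(0, k(b, 0)))))))   [R4 at 2.1.2]
2. pair(pair(pair(a, a), a), pair(pair(0, a), h(pair(pair(a, a), pair(b, pair(0, k(b, 0)))))))  →  pair(pair(pair(a, a), a), pair(pair(0, a), pair(0, k(b, 0))))   [R7 at 2.2]
3. pair(pair(pair(a, a), a), pair(pair(0, a), pair(0, k(b, 0))))  →  pair(pair(pair(a, a), a), pair(pair(0, a), pair(0, a)))   [R4 at 2.2.2]

pair(pair(pair(a, a), a), pair(pair(0, a), pair(0, a)))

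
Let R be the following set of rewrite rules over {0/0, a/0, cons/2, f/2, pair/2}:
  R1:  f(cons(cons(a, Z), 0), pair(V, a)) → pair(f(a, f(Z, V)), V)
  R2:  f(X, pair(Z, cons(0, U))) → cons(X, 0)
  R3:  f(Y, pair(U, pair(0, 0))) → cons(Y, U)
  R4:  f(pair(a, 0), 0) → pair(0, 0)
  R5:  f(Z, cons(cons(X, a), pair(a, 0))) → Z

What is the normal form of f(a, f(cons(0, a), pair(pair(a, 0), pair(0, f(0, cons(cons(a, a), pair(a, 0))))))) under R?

1. f(a, f(cons(0, a), pair(pair(a, 0), pair(0, f(0, cons(cons(a, a), pair(a, 0)))))))  →  f(a, f(cons(0, a), pair(pair(a, 0), pair(0, 0))))   [R5 at 2.2.2.2]
2. f(a, f(cons(0, a), pair(pair(a, 0), pair(0, 0))))  →  f(a, cons(cons(0, a), pair(a, 0)))   [R3 at 2]
3. f(a, cons(cons(0, a), pair(a, 0)))  →  a   [R5 at ε]

a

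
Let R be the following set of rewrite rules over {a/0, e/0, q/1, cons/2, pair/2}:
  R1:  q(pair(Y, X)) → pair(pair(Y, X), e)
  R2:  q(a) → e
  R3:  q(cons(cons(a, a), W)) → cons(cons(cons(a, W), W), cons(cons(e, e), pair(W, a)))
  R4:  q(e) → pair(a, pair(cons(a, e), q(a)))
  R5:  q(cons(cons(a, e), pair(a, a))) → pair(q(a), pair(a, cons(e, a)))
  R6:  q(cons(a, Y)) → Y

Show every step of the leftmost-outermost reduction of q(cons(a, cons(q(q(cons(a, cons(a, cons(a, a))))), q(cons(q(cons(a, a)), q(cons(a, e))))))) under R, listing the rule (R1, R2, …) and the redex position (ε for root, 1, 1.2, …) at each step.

cons(cons(a, a), e)

1. q(cons(a, cons(q(q(cons(a, cons(a, cons(a, a))))), q(cons(q(cons(a, a)), q(cons(a, e)))))))  →  cons(q(q(cons(a, cons(a, cons(a, a))))), q(cons(q(cons(a, a)), q(cons(a, e)))))   [R6 at ε]
2. cons(q(q(cons(a, cons(a, cons(a, a))))), q(cons(q(cons(a, a)), q(cons(a, e)))))  →  cons(q(cons(a, cons(a, a))), q(cons(q(cons(a, a)), q(cons(a, e)))))   [R6 at 1.1]
3. cons(q(cons(a, cons(a, a))), q(cons(q(cons(a, a)), q(cons(a, e)))))  →  cons(cons(a, a), q(cons(q(cons(a, a)), q(cons(a, e)))))   [R6 at 1]
4. cons(cons(a, a), q(cons(q(cons(a, a)), q(cons(a, e)))))  →  cons(cons(a, a), q(cons(a, q(cons(a, e)))))   [R6 at 2.1.1]
5. cons(cons(a, a), q(cons(a, q(cons(a, e)))))  →  cons(cons(a, a), q(cons(a, e)))   [R6 at 2]
6. cons(cons(a, a), q(cons(a, e)))  →  cons(cons(a, a), e)   [R6 at 2]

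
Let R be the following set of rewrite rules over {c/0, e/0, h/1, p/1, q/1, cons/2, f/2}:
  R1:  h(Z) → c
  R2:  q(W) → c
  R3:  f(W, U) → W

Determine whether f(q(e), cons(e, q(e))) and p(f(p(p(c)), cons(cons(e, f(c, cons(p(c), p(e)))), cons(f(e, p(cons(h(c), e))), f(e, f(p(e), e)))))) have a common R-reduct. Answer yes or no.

no — NF(t₁) = c, NF(t₂) = p(p(p(c)))

Reduce t₁ = f(q(e), cons(e, q(e))):
1. f(q(e), cons(e, q(e)))  →  q(e)   [R3 at ε]
2. q(e)  →  c   [R2 at ε]

Reduce t₂ = p(f(p(p(c)), cons(cons(e, f(c, cons(p(c), p(e)))), cons(f(e, p(cons(h(c), e))), f(e, f(p(e), e)))))):
1. p(f(p(p(c)), cons(cons(e, f(c, cons(p(c), p(e)))), cons(f(e, p(cons(h(c), e))), f(e, f(p(e), e))))))  →  p(p(p(c)))   [R3 at 1]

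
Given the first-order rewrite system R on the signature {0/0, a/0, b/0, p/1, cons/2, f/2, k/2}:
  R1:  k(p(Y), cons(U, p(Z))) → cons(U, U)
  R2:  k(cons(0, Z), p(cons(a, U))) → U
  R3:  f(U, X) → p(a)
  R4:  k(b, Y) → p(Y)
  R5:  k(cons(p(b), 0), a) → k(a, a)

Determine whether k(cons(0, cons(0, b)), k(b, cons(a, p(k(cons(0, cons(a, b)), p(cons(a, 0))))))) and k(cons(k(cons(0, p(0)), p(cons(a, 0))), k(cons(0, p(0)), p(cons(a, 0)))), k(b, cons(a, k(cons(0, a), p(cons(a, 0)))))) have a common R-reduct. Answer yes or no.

no — NF(t₁) = p(0), NF(t₂) = 0

Reduce t₁ = k(cons(0, cons(0, b)), k(b, cons(a, p(k(cons(0, cons(a, b)), p(cons(a, 0))))))):
1. k(cons(0, cons(0, b)), k(b, cons(a, p(k(cons(0, cons(a, b)), p(cons(a, 0)))))))  →  k(cons(0, cons(0, b)), p(cons(a, p(k(cons(0, cons(a, b)), p(cons(a, 0)))))))   [R4 at 2]
2. k(cons(0, cons(0, b)), p(cons(a, p(k(cons(0, cons(a, b)), p(cons(a, 0)))))))  →  p(k(cons(0, cons(a, b)), p(cons(a, 0))))   [R2 at ε]
3. p(k(cons(0, cons(a, b)), p(cons(a, 0))))  →  p(0)   [R2 at 1]

Reduce t₂ = k(cons(k(cons(0, p(0)), p(cons(a, 0))), k(cons(0, p(0)), p(cons(a, 0)))), k(b, cons(a, k(cons(0, a), p(cons(a, 0)))))):
1. k(cons(k(cons(0, p(0)), p(cons(a, 0))), k(cons(0, p(0)), p(cons(a, 0)))), k(b, cons(a, k(cons(0, a), p(cons(a, 0))))))  →  k(cons(0, k(cons(0, p(0)), p(cons(a, 0)))), k(b, cons(a, k(cons(0, a), p(cons(a, 0))))))   [R2 at 1.1]
2. k(cons(0, k(cons(0, p(0)), p(cons(a, 0)))), k(b, cons(a, k(cons(0, a), p(cons(a, 0))))))  →  k(cons(0, 0), k(b, cons(a, k(cons(0, a), p(cons(a, 0))))))   [R2 at 1.2]
3. k(cons(0, 0), k(b, cons(a, k(cons(0, a), p(cons(a, 0))))))  →  k(cons(0, 0), p(cons(a, k(cons(0, a), p(cons(a, 0))))))   [R4 at 2]
4. k(cons(0, 0), p(cons(a, k(cons(0, a), p(cons(a, 0))))))  →  k(cons(0, a), p(cons(a, 0)))   [R2 at ε]
5. k(cons(0, a), p(cons(a, 0)))  →  0   [R2 at ε]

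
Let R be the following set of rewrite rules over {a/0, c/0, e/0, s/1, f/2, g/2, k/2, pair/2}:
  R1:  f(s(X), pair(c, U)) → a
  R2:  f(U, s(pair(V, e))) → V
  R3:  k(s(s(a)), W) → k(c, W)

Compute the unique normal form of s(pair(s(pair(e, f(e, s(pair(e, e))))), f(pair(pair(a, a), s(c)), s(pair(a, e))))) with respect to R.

s(pair(s(pair(e, e)), a))

1. s(pair(s(pair(e, f(e, s(pair(e, e))))), f(pair(pair(a, a), s(c)), s(pair(a, e)))))  →  s(pair(s(pair(e, e)), f(pair(pair(a, a), s(c)), s(pair(a, e)))))   [R2 at 1.1.1.2]
2. s(pair(s(pair(e, e)), f(pair(pair(a, a), s(c)), s(pair(a, e)))))  →  s(pair(s(pair(e, e)), a))   [R2 at 1.2]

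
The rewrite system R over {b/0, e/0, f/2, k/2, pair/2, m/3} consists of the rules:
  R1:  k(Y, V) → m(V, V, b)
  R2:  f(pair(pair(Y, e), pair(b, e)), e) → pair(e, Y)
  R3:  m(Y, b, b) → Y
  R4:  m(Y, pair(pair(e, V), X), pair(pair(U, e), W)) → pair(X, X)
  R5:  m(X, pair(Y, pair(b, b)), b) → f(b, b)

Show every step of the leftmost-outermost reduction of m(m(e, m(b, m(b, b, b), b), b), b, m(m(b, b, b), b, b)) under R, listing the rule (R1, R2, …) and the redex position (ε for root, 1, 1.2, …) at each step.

e

1. m(m(e, m(b, m(b, b, b), b), b), b, m(m(b, b, b), b, b))  →  m(m(e, m(b, b, b), b), b, m(m(b, b, b), b, b))   [R3 at 1.2.2]
2. m(m(e, m(b, b, b), b), b, m(m(b, b, b), b, b))  →  m(m(e, b, b), b, m(m(b, b, b), b, b))   [R3 at 1.2]
3. m(m(e, b, b), b, m(m(b, b, b), b, b))  →  m(e, b, m(m(b, b, b), b, b))   [R3 at 1]
4. m(e, b, m(m(b, b, b), b, b))  →  m(e, b, m(b, b, b))   [R3 at 3]
5. m(e, b, m(b, b, b))  →  m(e, b, b)   [R3 at 3]
6. m(e, b, b)  →  e   [R3 at ε]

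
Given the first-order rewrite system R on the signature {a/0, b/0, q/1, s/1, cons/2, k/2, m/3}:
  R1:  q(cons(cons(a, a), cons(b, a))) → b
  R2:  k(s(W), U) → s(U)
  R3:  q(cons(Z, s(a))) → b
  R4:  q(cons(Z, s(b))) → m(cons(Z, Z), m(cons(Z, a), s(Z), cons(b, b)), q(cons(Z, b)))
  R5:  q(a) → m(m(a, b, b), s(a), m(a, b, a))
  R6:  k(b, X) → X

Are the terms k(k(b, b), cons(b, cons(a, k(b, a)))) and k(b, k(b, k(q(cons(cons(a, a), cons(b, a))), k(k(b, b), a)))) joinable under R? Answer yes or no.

no — NF(t₁) = cons(b, cons(a, a)), NF(t₂) = a

Reduce t₁ = k(k(b, b), cons(b, cons(a, k(b, a)))):
1. k(k(b, b), cons(b, cons(a, k(b, a))))  →  k(b, cons(b, cons(a, k(b, a))))   [R6 at 1]
2. k(b, cons(b, cons(a, k(b, a))))  →  cons(b, cons(a, k(b, a)))   [R6 at ε]
3. cons(b, cons(a, k(b, a)))  →  cons(b, cons(a, a))   [R6 at 2.2]

Reduce t₂ = k(b, k(b, k(q(cons(cons(a, a), cons(b, a))), k(k(b, b), a)))):
1. k(b, k(b, k(q(cons(cons(a, a), cons(b, a))), k(k(b, b), a))))  →  k(b, k(q(cons(cons(a, a), cons(b, a))), k(k(b, b), a)))   [R6 at ε]
2. k(b, k(q(cons(cons(a, a), cons(b, a))), k(k(b, b), a)))  →  k(q(cons(cons(a, a), cons(b, a))), k(k(b, b), a))   [R6 at ε]
3. k(q(cons(cons(a, a), cons(b, a))), k(k(b, b), a))  →  k(b, k(k(b, b), a))   [R1 at 1]
4. k(b, k(k(b, b), a))  →  k(k(b, b), a)   [R6 at ε]
5. k(k(b, b), a)  →  k(b, a)   [R6 at 1]
6. k(b, a)  →  a   [R6 at ε]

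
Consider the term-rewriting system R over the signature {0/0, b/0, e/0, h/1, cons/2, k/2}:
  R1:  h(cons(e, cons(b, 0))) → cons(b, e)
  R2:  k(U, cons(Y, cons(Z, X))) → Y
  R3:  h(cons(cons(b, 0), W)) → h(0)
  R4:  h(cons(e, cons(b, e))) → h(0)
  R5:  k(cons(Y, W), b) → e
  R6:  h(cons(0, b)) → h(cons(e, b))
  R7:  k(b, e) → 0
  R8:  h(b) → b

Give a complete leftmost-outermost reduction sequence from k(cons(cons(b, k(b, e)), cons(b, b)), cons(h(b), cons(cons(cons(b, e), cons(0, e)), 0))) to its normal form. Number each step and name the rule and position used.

b

1. k(cons(cons(b, k(b, e)), cons(b, b)), cons(h(b), cons(cons(cons(b, e), cons(0, e)), 0)))  →  h(b)   [R2 at ε]
2. h(b)  →  b   [R8 at ε]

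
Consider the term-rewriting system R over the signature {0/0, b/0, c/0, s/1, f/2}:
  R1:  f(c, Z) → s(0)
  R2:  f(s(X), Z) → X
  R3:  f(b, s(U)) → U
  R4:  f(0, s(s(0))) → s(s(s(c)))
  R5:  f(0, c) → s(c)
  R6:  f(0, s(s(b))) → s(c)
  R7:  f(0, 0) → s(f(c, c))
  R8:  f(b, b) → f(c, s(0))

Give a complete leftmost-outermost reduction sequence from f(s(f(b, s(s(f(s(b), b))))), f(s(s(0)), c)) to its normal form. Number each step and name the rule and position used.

1. f(s(f(b, s(s(f(s(b), b))))), f(s(s(0)), c))  →  f(b, s(s(f(s(b), b))))   [R2 at ε]
2. f(b, s(s(f(s(b), b))))  →  s(f(s(b), b))   [R3 at ε]
3. s(f(s(b), b))  →  s(b)   [R2 at 1]

s(b)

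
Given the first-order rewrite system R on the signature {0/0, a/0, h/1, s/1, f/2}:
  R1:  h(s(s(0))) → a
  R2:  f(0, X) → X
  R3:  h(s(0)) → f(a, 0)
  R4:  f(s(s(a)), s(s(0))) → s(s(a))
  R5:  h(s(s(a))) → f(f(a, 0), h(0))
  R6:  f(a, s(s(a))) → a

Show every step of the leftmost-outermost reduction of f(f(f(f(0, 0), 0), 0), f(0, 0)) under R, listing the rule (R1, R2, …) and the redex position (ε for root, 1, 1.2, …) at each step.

0

1. f(f(f(f(0, 0), 0), 0), f(0, 0))  →  f(f(f(0, 0), 0), f(0, 0))   [R2 at 1.1.1]
2. f(f(f(0, 0), 0), f(0, 0))  →  f(f(0, 0), f(0, 0))   [R2 at 1.1]
3. f(f(0, 0), f(0, 0))  →  f(0, f(0, 0))   [R2 at 1]
4. f(0, f(0, 0))  →  f(0, 0)   [R2 at ε]
5. f(0, 0)  →  0   [R2 at ε]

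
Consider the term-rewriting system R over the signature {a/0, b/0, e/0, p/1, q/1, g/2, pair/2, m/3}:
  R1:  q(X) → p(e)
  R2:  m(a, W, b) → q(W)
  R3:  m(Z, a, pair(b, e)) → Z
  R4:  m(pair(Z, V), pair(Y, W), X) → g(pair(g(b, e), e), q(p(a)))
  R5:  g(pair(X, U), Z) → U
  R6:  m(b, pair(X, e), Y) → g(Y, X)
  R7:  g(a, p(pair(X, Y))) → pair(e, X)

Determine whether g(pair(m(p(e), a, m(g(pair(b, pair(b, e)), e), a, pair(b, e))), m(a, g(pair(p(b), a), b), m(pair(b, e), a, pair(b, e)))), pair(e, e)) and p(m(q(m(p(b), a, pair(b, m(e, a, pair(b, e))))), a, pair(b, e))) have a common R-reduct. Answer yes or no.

no — NF(t₁) = a, NF(t₂) = p(p(e))

Reduce t₁ = g(pair(m(p(e), a, m(g(pair(b, pair(b, e)), e), a, pair(b, e))), m(a, g(pair(p(b), a), b), m(pair(b, e), a, pair(b, e)))), pair(e, e)):
1. g(pair(m(p(e), a, m(g(pair(b, pair(b, e)), e), a, pair(b, e))), m(a, g(pair(p(b), a), b), m(pair(b, e), a, pair(b, e)))), pair(e, e))  →  m(a, g(pair(p(b), a), b), m(pair(b, e), a, pair(b, e)))   [R5 at ε]
2. m(a, g(pair(p(b), a), b), m(pair(b, e), a, pair(b, e)))  →  m(a, a, m(pair(b, e), a, pair(b, e)))   [R5 at 2]
3. m(a, a, m(pair(b, e), a, pair(b, e)))  →  m(a, a, pair(b, e))   [R3 at 3]
4. m(a, a, pair(b, e))  →  a   [R3 at ε]

Reduce t₂ = p(m(q(m(p(b), a, pair(b, m(e, a, pair(b, e))))), a, pair(b, e))):
1. p(m(q(m(p(b), a, pair(b, m(e, a, pair(b, e))))), a, pair(b, e)))  →  p(q(m(p(b), a, pair(b, m(e, a, pair(b, e))))))   [R3 at 1]
2. p(q(m(p(b), a, pair(b, m(e, a, pair(b, e))))))  →  p(p(e))   [R1 at 1]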